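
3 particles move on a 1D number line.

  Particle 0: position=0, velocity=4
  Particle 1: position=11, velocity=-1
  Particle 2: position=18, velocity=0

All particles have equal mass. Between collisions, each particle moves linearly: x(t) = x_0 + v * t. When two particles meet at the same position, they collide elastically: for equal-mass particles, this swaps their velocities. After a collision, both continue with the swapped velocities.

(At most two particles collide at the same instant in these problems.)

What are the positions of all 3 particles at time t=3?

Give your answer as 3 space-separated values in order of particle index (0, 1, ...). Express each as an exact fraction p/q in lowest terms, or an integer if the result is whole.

Answer: 8 12 18

Derivation:
Collision at t=11/5: particles 0 and 1 swap velocities; positions: p0=44/5 p1=44/5 p2=18; velocities now: v0=-1 v1=4 v2=0
Advance to t=3 (no further collisions before then); velocities: v0=-1 v1=4 v2=0; positions = 8 12 18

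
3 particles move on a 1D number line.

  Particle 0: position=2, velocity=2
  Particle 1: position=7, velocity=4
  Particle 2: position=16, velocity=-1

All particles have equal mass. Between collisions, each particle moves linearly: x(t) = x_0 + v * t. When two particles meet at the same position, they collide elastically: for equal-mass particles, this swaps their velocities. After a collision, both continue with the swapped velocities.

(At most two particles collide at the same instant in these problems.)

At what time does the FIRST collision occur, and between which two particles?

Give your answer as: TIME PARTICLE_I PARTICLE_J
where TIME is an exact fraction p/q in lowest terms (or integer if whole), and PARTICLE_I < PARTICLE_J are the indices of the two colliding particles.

Pair (0,1): pos 2,7 vel 2,4 -> not approaching (rel speed -2 <= 0)
Pair (1,2): pos 7,16 vel 4,-1 -> gap=9, closing at 5/unit, collide at t=9/5
Earliest collision: t=9/5 between 1 and 2

Answer: 9/5 1 2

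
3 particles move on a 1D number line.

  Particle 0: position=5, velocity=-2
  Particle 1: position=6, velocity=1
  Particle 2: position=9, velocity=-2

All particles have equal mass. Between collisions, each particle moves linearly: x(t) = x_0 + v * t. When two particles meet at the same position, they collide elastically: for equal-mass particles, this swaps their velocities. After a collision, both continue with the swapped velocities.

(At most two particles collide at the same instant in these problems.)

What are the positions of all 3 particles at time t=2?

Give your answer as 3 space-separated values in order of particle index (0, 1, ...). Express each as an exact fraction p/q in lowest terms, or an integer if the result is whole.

Collision at t=1: particles 1 and 2 swap velocities; positions: p0=3 p1=7 p2=7; velocities now: v0=-2 v1=-2 v2=1
Advance to t=2 (no further collisions before then); velocities: v0=-2 v1=-2 v2=1; positions = 1 5 8

Answer: 1 5 8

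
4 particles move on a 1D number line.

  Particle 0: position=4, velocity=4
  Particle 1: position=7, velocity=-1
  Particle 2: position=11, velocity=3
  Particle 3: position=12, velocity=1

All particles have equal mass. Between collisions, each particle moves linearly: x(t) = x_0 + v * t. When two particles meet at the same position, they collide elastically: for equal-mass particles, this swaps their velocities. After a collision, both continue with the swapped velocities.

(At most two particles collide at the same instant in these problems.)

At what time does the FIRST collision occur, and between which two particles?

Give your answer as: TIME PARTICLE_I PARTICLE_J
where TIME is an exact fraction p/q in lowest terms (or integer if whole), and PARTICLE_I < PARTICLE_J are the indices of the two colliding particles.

Answer: 1/2 2 3

Derivation:
Pair (0,1): pos 4,7 vel 4,-1 -> gap=3, closing at 5/unit, collide at t=3/5
Pair (1,2): pos 7,11 vel -1,3 -> not approaching (rel speed -4 <= 0)
Pair (2,3): pos 11,12 vel 3,1 -> gap=1, closing at 2/unit, collide at t=1/2
Earliest collision: t=1/2 between 2 and 3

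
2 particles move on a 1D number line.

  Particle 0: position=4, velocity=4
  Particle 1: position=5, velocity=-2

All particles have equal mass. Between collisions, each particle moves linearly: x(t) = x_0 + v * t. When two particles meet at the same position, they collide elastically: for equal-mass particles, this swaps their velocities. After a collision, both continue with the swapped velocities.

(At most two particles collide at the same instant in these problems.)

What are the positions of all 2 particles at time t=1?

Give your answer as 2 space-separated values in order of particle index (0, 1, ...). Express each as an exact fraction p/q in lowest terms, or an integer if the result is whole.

Answer: 3 8

Derivation:
Collision at t=1/6: particles 0 and 1 swap velocities; positions: p0=14/3 p1=14/3; velocities now: v0=-2 v1=4
Advance to t=1 (no further collisions before then); velocities: v0=-2 v1=4; positions = 3 8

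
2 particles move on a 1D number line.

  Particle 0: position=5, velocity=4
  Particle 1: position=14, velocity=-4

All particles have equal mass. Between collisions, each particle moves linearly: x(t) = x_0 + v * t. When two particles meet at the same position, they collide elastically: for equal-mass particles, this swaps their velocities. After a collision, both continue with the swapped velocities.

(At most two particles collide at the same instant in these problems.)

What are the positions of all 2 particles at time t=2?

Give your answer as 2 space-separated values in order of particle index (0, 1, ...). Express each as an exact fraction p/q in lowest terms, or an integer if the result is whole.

Collision at t=9/8: particles 0 and 1 swap velocities; positions: p0=19/2 p1=19/2; velocities now: v0=-4 v1=4
Advance to t=2 (no further collisions before then); velocities: v0=-4 v1=4; positions = 6 13

Answer: 6 13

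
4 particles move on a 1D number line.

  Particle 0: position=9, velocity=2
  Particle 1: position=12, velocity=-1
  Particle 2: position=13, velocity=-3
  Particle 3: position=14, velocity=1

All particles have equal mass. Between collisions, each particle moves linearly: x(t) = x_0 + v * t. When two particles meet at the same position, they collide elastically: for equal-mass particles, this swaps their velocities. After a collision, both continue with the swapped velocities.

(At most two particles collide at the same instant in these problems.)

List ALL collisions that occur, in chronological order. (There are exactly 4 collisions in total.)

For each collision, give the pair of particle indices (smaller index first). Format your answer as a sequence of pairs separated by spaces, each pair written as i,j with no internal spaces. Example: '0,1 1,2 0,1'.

Collision at t=1/2: particles 1 and 2 swap velocities; positions: p0=10 p1=23/2 p2=23/2 p3=29/2; velocities now: v0=2 v1=-3 v2=-1 v3=1
Collision at t=4/5: particles 0 and 1 swap velocities; positions: p0=53/5 p1=53/5 p2=56/5 p3=74/5; velocities now: v0=-3 v1=2 v2=-1 v3=1
Collision at t=1: particles 1 and 2 swap velocities; positions: p0=10 p1=11 p2=11 p3=15; velocities now: v0=-3 v1=-1 v2=2 v3=1
Collision at t=5: particles 2 and 3 swap velocities; positions: p0=-2 p1=7 p2=19 p3=19; velocities now: v0=-3 v1=-1 v2=1 v3=2

Answer: 1,2 0,1 1,2 2,3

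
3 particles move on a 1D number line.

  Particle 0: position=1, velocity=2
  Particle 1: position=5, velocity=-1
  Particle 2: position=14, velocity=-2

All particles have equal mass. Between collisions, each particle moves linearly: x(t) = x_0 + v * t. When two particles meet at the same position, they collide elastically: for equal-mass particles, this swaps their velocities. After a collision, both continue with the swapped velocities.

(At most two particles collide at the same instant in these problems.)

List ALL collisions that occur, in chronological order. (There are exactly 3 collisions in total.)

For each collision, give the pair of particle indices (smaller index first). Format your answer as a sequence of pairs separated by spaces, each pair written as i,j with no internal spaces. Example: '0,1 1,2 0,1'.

Collision at t=4/3: particles 0 and 1 swap velocities; positions: p0=11/3 p1=11/3 p2=34/3; velocities now: v0=-1 v1=2 v2=-2
Collision at t=13/4: particles 1 and 2 swap velocities; positions: p0=7/4 p1=15/2 p2=15/2; velocities now: v0=-1 v1=-2 v2=2
Collision at t=9: particles 0 and 1 swap velocities; positions: p0=-4 p1=-4 p2=19; velocities now: v0=-2 v1=-1 v2=2

Answer: 0,1 1,2 0,1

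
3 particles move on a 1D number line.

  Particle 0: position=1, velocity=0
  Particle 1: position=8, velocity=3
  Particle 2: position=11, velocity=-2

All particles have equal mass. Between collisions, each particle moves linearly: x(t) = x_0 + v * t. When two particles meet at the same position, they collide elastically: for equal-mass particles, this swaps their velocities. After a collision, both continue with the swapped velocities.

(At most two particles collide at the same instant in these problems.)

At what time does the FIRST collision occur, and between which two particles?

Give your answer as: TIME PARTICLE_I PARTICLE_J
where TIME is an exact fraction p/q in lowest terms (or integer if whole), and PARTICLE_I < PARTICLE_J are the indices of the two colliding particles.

Answer: 3/5 1 2

Derivation:
Pair (0,1): pos 1,8 vel 0,3 -> not approaching (rel speed -3 <= 0)
Pair (1,2): pos 8,11 vel 3,-2 -> gap=3, closing at 5/unit, collide at t=3/5
Earliest collision: t=3/5 between 1 and 2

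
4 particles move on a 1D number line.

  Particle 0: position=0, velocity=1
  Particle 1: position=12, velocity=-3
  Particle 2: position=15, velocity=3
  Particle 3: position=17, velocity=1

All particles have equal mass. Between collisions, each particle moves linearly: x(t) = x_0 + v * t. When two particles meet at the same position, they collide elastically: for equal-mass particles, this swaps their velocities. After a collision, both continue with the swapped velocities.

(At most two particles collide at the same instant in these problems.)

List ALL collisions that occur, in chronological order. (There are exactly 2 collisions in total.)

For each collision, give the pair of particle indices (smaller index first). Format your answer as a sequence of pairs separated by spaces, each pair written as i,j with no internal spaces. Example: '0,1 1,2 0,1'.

Answer: 2,3 0,1

Derivation:
Collision at t=1: particles 2 and 3 swap velocities; positions: p0=1 p1=9 p2=18 p3=18; velocities now: v0=1 v1=-3 v2=1 v3=3
Collision at t=3: particles 0 and 1 swap velocities; positions: p0=3 p1=3 p2=20 p3=24; velocities now: v0=-3 v1=1 v2=1 v3=3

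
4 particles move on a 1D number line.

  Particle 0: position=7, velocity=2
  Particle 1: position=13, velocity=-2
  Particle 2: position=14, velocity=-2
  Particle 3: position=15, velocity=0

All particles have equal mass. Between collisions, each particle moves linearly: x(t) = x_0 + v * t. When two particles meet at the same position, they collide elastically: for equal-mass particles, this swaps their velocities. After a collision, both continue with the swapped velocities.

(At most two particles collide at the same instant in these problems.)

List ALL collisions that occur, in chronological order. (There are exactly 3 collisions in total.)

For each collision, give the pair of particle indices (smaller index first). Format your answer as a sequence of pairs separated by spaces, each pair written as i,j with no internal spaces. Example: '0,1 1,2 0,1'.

Collision at t=3/2: particles 0 and 1 swap velocities; positions: p0=10 p1=10 p2=11 p3=15; velocities now: v0=-2 v1=2 v2=-2 v3=0
Collision at t=7/4: particles 1 and 2 swap velocities; positions: p0=19/2 p1=21/2 p2=21/2 p3=15; velocities now: v0=-2 v1=-2 v2=2 v3=0
Collision at t=4: particles 2 and 3 swap velocities; positions: p0=5 p1=6 p2=15 p3=15; velocities now: v0=-2 v1=-2 v2=0 v3=2

Answer: 0,1 1,2 2,3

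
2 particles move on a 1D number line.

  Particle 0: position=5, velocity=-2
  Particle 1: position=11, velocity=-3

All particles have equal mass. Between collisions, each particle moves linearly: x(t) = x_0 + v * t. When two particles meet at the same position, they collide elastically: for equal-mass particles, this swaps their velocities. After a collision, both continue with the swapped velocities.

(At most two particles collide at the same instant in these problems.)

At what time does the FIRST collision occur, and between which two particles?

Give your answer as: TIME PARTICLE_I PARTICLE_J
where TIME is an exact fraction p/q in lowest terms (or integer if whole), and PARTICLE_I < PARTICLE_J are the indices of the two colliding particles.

Answer: 6 0 1

Derivation:
Pair (0,1): pos 5,11 vel -2,-3 -> gap=6, closing at 1/unit, collide at t=6
Earliest collision: t=6 between 0 and 1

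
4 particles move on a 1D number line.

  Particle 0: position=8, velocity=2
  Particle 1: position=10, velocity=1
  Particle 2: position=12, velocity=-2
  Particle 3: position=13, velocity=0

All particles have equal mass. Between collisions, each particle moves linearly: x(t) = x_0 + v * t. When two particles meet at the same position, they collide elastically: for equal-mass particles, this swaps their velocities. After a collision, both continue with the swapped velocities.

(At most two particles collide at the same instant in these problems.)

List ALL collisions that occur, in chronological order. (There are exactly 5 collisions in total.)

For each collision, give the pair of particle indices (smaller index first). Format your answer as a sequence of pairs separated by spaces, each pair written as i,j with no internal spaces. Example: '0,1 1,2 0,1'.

Answer: 1,2 0,1 1,2 2,3 1,2

Derivation:
Collision at t=2/3: particles 1 and 2 swap velocities; positions: p0=28/3 p1=32/3 p2=32/3 p3=13; velocities now: v0=2 v1=-2 v2=1 v3=0
Collision at t=1: particles 0 and 1 swap velocities; positions: p0=10 p1=10 p2=11 p3=13; velocities now: v0=-2 v1=2 v2=1 v3=0
Collision at t=2: particles 1 and 2 swap velocities; positions: p0=8 p1=12 p2=12 p3=13; velocities now: v0=-2 v1=1 v2=2 v3=0
Collision at t=5/2: particles 2 and 3 swap velocities; positions: p0=7 p1=25/2 p2=13 p3=13; velocities now: v0=-2 v1=1 v2=0 v3=2
Collision at t=3: particles 1 and 2 swap velocities; positions: p0=6 p1=13 p2=13 p3=14; velocities now: v0=-2 v1=0 v2=1 v3=2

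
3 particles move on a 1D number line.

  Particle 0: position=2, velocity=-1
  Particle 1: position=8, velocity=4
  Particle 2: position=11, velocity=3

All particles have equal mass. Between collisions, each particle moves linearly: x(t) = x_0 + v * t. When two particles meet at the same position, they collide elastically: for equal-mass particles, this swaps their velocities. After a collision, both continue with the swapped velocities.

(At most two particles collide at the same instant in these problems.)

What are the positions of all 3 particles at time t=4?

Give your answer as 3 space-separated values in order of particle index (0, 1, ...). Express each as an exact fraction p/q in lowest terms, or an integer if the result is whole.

Collision at t=3: particles 1 and 2 swap velocities; positions: p0=-1 p1=20 p2=20; velocities now: v0=-1 v1=3 v2=4
Advance to t=4 (no further collisions before then); velocities: v0=-1 v1=3 v2=4; positions = -2 23 24

Answer: -2 23 24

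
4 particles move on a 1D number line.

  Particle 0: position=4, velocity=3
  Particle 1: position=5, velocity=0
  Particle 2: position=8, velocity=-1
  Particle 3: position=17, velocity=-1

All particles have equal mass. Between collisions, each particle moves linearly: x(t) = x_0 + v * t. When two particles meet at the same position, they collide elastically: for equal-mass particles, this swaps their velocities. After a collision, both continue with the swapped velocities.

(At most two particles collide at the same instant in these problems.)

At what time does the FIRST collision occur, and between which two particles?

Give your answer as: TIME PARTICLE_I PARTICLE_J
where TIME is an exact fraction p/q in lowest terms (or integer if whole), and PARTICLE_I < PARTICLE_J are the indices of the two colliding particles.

Pair (0,1): pos 4,5 vel 3,0 -> gap=1, closing at 3/unit, collide at t=1/3
Pair (1,2): pos 5,8 vel 0,-1 -> gap=3, closing at 1/unit, collide at t=3
Pair (2,3): pos 8,17 vel -1,-1 -> not approaching (rel speed 0 <= 0)
Earliest collision: t=1/3 between 0 and 1

Answer: 1/3 0 1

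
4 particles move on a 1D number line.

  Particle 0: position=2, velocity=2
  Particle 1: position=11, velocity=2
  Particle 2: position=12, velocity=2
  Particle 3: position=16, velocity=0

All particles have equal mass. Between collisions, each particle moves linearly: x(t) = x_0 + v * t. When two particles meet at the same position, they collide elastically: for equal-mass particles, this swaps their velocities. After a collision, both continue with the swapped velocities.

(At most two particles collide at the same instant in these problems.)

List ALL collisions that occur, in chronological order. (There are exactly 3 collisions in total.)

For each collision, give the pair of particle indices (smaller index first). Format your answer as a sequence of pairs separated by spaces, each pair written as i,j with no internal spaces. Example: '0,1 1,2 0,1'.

Answer: 2,3 1,2 0,1

Derivation:
Collision at t=2: particles 2 and 3 swap velocities; positions: p0=6 p1=15 p2=16 p3=16; velocities now: v0=2 v1=2 v2=0 v3=2
Collision at t=5/2: particles 1 and 2 swap velocities; positions: p0=7 p1=16 p2=16 p3=17; velocities now: v0=2 v1=0 v2=2 v3=2
Collision at t=7: particles 0 and 1 swap velocities; positions: p0=16 p1=16 p2=25 p3=26; velocities now: v0=0 v1=2 v2=2 v3=2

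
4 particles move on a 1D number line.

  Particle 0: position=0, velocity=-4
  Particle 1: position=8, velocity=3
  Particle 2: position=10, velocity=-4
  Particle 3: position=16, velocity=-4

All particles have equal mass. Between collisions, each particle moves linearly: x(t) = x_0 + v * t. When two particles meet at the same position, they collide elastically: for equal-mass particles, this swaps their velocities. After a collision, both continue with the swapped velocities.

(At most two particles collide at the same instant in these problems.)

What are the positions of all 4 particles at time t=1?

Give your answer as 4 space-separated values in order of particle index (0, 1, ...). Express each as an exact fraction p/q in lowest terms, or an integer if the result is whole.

Answer: -4 6 11 12

Derivation:
Collision at t=2/7: particles 1 and 2 swap velocities; positions: p0=-8/7 p1=62/7 p2=62/7 p3=104/7; velocities now: v0=-4 v1=-4 v2=3 v3=-4
Advance to t=1 (no further collisions before then); velocities: v0=-4 v1=-4 v2=3 v3=-4; positions = -4 6 11 12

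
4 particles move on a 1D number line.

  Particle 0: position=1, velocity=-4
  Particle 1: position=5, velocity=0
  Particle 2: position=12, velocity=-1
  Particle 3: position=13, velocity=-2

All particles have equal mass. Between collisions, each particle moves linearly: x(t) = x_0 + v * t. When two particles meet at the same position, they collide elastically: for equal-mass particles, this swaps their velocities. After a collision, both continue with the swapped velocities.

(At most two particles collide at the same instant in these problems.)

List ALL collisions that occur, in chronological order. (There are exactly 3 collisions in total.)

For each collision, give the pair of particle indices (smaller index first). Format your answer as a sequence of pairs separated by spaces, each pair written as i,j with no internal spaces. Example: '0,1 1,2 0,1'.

Collision at t=1: particles 2 and 3 swap velocities; positions: p0=-3 p1=5 p2=11 p3=11; velocities now: v0=-4 v1=0 v2=-2 v3=-1
Collision at t=4: particles 1 and 2 swap velocities; positions: p0=-15 p1=5 p2=5 p3=8; velocities now: v0=-4 v1=-2 v2=0 v3=-1
Collision at t=7: particles 2 and 3 swap velocities; positions: p0=-27 p1=-1 p2=5 p3=5; velocities now: v0=-4 v1=-2 v2=-1 v3=0

Answer: 2,3 1,2 2,3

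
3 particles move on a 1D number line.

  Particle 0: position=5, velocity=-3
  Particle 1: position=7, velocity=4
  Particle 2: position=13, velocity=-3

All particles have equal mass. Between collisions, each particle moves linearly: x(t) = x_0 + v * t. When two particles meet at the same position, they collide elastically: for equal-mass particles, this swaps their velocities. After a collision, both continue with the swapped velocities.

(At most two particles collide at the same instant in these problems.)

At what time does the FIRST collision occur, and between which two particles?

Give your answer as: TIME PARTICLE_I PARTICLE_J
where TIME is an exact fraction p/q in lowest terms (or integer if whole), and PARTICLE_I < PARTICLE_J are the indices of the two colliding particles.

Answer: 6/7 1 2

Derivation:
Pair (0,1): pos 5,7 vel -3,4 -> not approaching (rel speed -7 <= 0)
Pair (1,2): pos 7,13 vel 4,-3 -> gap=6, closing at 7/unit, collide at t=6/7
Earliest collision: t=6/7 between 1 and 2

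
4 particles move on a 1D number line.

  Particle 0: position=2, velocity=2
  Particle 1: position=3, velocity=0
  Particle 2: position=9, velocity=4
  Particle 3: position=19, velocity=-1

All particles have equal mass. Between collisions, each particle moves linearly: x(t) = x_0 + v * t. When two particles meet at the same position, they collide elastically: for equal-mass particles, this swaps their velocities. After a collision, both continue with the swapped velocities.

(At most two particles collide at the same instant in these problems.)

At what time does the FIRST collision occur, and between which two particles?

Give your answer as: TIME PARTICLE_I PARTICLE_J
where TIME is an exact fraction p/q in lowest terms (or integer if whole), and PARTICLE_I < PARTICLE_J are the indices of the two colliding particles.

Answer: 1/2 0 1

Derivation:
Pair (0,1): pos 2,3 vel 2,0 -> gap=1, closing at 2/unit, collide at t=1/2
Pair (1,2): pos 3,9 vel 0,4 -> not approaching (rel speed -4 <= 0)
Pair (2,3): pos 9,19 vel 4,-1 -> gap=10, closing at 5/unit, collide at t=2
Earliest collision: t=1/2 between 0 and 1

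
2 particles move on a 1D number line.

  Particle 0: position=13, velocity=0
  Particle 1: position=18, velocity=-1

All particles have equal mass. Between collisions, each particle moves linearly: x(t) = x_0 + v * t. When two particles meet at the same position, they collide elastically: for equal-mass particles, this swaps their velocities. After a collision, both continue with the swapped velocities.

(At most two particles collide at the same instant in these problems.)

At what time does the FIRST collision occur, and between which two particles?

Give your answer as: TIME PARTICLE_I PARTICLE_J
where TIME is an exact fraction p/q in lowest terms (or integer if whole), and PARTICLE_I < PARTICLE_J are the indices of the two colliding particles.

Pair (0,1): pos 13,18 vel 0,-1 -> gap=5, closing at 1/unit, collide at t=5
Earliest collision: t=5 between 0 and 1

Answer: 5 0 1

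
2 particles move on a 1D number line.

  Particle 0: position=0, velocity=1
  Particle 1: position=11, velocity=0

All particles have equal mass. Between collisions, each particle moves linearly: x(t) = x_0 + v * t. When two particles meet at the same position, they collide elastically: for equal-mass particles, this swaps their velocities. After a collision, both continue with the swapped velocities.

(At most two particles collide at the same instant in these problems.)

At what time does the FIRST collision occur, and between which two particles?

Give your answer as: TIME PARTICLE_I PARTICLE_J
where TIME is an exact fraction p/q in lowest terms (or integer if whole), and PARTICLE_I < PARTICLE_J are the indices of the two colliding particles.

Pair (0,1): pos 0,11 vel 1,0 -> gap=11, closing at 1/unit, collide at t=11
Earliest collision: t=11 between 0 and 1

Answer: 11 0 1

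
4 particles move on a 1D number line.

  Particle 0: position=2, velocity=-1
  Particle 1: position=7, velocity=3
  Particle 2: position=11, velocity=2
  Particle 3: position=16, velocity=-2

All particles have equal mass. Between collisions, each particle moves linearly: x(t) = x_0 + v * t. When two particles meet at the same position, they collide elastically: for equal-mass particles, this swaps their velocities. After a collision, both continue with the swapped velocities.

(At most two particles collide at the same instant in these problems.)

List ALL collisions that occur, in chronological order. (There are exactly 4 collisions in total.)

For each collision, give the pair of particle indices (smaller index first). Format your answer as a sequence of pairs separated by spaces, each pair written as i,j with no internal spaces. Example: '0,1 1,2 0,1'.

Collision at t=5/4: particles 2 and 3 swap velocities; positions: p0=3/4 p1=43/4 p2=27/2 p3=27/2; velocities now: v0=-1 v1=3 v2=-2 v3=2
Collision at t=9/5: particles 1 and 2 swap velocities; positions: p0=1/5 p1=62/5 p2=62/5 p3=73/5; velocities now: v0=-1 v1=-2 v2=3 v3=2
Collision at t=4: particles 2 and 3 swap velocities; positions: p0=-2 p1=8 p2=19 p3=19; velocities now: v0=-1 v1=-2 v2=2 v3=3
Collision at t=14: particles 0 and 1 swap velocities; positions: p0=-12 p1=-12 p2=39 p3=49; velocities now: v0=-2 v1=-1 v2=2 v3=3

Answer: 2,3 1,2 2,3 0,1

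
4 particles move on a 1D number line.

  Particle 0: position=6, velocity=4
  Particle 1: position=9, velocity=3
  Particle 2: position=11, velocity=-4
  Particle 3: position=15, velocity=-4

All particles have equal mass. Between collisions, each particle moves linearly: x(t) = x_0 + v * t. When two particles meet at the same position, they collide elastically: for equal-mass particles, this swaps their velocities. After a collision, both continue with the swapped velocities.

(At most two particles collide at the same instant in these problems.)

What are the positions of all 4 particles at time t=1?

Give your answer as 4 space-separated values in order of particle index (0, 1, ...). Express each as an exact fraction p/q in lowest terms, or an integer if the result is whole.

Answer: 7 10 11 12

Derivation:
Collision at t=2/7: particles 1 and 2 swap velocities; positions: p0=50/7 p1=69/7 p2=69/7 p3=97/7; velocities now: v0=4 v1=-4 v2=3 v3=-4
Collision at t=5/8: particles 0 and 1 swap velocities; positions: p0=17/2 p1=17/2 p2=87/8 p3=25/2; velocities now: v0=-4 v1=4 v2=3 v3=-4
Collision at t=6/7: particles 2 and 3 swap velocities; positions: p0=53/7 p1=66/7 p2=81/7 p3=81/7; velocities now: v0=-4 v1=4 v2=-4 v3=3
Advance to t=1 (no further collisions before then); velocities: v0=-4 v1=4 v2=-4 v3=3; positions = 7 10 11 12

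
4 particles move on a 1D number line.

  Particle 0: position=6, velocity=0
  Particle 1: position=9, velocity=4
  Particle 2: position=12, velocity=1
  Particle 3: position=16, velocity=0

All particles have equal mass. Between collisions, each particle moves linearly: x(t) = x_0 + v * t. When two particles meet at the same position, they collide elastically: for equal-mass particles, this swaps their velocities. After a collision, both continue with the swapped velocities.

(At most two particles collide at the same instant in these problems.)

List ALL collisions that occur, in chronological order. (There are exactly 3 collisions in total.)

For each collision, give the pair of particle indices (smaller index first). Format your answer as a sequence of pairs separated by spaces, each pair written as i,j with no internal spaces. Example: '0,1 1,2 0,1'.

Collision at t=1: particles 1 and 2 swap velocities; positions: p0=6 p1=13 p2=13 p3=16; velocities now: v0=0 v1=1 v2=4 v3=0
Collision at t=7/4: particles 2 and 3 swap velocities; positions: p0=6 p1=55/4 p2=16 p3=16; velocities now: v0=0 v1=1 v2=0 v3=4
Collision at t=4: particles 1 and 2 swap velocities; positions: p0=6 p1=16 p2=16 p3=25; velocities now: v0=0 v1=0 v2=1 v3=4

Answer: 1,2 2,3 1,2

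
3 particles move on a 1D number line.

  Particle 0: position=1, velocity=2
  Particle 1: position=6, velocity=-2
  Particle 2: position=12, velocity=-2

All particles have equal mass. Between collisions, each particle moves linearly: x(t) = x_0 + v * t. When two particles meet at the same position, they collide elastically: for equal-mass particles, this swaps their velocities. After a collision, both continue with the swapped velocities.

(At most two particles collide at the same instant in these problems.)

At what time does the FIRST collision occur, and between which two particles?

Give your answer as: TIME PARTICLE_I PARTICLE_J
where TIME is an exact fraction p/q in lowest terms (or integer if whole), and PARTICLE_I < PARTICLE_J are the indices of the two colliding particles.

Pair (0,1): pos 1,6 vel 2,-2 -> gap=5, closing at 4/unit, collide at t=5/4
Pair (1,2): pos 6,12 vel -2,-2 -> not approaching (rel speed 0 <= 0)
Earliest collision: t=5/4 between 0 and 1

Answer: 5/4 0 1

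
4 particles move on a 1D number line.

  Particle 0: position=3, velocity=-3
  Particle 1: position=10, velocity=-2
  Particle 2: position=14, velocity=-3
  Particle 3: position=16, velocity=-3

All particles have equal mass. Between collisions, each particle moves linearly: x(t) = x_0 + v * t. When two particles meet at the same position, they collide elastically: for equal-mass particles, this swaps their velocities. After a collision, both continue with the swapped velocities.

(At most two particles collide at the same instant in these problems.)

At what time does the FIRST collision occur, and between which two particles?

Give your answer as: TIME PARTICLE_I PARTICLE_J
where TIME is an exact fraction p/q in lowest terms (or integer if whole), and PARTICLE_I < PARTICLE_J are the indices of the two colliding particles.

Answer: 4 1 2

Derivation:
Pair (0,1): pos 3,10 vel -3,-2 -> not approaching (rel speed -1 <= 0)
Pair (1,2): pos 10,14 vel -2,-3 -> gap=4, closing at 1/unit, collide at t=4
Pair (2,3): pos 14,16 vel -3,-3 -> not approaching (rel speed 0 <= 0)
Earliest collision: t=4 between 1 and 2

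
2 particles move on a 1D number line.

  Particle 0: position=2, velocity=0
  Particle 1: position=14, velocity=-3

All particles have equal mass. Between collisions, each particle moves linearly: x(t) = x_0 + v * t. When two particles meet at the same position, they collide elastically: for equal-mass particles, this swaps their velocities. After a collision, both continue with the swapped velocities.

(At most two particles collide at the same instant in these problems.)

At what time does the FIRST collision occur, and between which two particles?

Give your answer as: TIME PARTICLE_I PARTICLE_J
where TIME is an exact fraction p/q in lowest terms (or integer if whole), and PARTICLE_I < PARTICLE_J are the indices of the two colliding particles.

Answer: 4 0 1

Derivation:
Pair (0,1): pos 2,14 vel 0,-3 -> gap=12, closing at 3/unit, collide at t=4
Earliest collision: t=4 between 0 and 1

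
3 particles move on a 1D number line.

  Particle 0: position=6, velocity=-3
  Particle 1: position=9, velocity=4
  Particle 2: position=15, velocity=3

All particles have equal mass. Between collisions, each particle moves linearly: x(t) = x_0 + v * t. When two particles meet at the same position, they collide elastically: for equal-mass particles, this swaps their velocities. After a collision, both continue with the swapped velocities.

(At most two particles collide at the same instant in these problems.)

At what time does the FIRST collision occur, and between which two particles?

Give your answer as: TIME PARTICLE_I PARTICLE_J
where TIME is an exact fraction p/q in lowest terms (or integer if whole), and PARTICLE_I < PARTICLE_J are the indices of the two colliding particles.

Pair (0,1): pos 6,9 vel -3,4 -> not approaching (rel speed -7 <= 0)
Pair (1,2): pos 9,15 vel 4,3 -> gap=6, closing at 1/unit, collide at t=6
Earliest collision: t=6 between 1 and 2

Answer: 6 1 2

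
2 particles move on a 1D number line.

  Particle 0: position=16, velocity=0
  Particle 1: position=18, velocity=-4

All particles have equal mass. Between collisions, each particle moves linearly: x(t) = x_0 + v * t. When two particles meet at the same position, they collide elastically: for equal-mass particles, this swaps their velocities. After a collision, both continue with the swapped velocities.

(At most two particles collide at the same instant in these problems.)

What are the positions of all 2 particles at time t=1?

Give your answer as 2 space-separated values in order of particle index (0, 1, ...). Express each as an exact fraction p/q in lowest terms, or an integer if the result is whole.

Collision at t=1/2: particles 0 and 1 swap velocities; positions: p0=16 p1=16; velocities now: v0=-4 v1=0
Advance to t=1 (no further collisions before then); velocities: v0=-4 v1=0; positions = 14 16

Answer: 14 16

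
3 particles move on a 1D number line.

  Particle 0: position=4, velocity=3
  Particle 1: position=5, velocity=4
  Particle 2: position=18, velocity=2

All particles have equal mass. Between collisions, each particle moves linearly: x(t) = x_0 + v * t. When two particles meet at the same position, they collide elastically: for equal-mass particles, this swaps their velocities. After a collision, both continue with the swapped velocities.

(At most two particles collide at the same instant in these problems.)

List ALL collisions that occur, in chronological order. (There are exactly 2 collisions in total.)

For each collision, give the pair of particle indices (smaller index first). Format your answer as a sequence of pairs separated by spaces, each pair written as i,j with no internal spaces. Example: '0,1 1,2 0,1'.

Collision at t=13/2: particles 1 and 2 swap velocities; positions: p0=47/2 p1=31 p2=31; velocities now: v0=3 v1=2 v2=4
Collision at t=14: particles 0 and 1 swap velocities; positions: p0=46 p1=46 p2=61; velocities now: v0=2 v1=3 v2=4

Answer: 1,2 0,1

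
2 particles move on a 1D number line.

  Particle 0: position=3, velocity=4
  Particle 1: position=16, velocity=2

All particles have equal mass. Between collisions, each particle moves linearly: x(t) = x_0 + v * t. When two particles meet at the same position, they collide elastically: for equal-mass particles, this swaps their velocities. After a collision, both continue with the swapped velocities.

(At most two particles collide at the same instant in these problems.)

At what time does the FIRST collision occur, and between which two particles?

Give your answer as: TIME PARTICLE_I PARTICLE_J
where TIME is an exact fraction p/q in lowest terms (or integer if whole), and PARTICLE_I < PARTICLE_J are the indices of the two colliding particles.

Answer: 13/2 0 1

Derivation:
Pair (0,1): pos 3,16 vel 4,2 -> gap=13, closing at 2/unit, collide at t=13/2
Earliest collision: t=13/2 between 0 and 1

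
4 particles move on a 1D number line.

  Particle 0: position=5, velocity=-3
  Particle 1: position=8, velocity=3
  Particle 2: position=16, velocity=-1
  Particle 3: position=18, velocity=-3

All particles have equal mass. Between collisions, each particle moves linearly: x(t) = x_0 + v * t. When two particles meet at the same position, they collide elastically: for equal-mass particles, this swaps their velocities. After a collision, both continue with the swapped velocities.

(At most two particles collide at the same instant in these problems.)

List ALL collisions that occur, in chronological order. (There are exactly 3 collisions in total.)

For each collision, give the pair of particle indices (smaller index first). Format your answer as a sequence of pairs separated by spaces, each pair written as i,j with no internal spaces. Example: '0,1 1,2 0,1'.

Collision at t=1: particles 2 and 3 swap velocities; positions: p0=2 p1=11 p2=15 p3=15; velocities now: v0=-3 v1=3 v2=-3 v3=-1
Collision at t=5/3: particles 1 and 2 swap velocities; positions: p0=0 p1=13 p2=13 p3=43/3; velocities now: v0=-3 v1=-3 v2=3 v3=-1
Collision at t=2: particles 2 and 3 swap velocities; positions: p0=-1 p1=12 p2=14 p3=14; velocities now: v0=-3 v1=-3 v2=-1 v3=3

Answer: 2,3 1,2 2,3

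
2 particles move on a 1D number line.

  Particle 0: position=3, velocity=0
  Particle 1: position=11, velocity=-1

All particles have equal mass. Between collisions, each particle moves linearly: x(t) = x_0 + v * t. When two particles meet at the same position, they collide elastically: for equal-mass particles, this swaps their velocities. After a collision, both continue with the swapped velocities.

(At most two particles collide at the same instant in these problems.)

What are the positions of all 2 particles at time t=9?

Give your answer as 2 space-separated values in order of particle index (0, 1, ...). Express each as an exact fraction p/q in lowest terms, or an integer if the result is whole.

Answer: 2 3

Derivation:
Collision at t=8: particles 0 and 1 swap velocities; positions: p0=3 p1=3; velocities now: v0=-1 v1=0
Advance to t=9 (no further collisions before then); velocities: v0=-1 v1=0; positions = 2 3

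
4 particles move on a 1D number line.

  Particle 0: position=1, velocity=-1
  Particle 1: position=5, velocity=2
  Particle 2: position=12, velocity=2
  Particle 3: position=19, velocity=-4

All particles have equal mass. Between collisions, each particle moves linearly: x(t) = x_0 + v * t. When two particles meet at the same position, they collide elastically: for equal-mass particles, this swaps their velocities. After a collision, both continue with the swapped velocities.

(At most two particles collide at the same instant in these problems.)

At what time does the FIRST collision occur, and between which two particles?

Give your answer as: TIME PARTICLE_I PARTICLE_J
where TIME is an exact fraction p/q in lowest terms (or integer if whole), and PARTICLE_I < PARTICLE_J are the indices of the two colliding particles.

Pair (0,1): pos 1,5 vel -1,2 -> not approaching (rel speed -3 <= 0)
Pair (1,2): pos 5,12 vel 2,2 -> not approaching (rel speed 0 <= 0)
Pair (2,3): pos 12,19 vel 2,-4 -> gap=7, closing at 6/unit, collide at t=7/6
Earliest collision: t=7/6 between 2 and 3

Answer: 7/6 2 3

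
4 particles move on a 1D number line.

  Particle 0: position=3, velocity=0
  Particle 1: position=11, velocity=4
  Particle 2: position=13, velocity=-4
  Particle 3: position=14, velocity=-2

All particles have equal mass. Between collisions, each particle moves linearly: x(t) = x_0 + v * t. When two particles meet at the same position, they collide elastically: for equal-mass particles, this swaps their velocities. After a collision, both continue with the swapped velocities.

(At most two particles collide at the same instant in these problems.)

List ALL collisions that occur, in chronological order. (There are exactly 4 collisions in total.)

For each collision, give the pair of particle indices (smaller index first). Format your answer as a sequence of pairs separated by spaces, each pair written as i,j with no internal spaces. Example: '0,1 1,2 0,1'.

Collision at t=1/4: particles 1 and 2 swap velocities; positions: p0=3 p1=12 p2=12 p3=27/2; velocities now: v0=0 v1=-4 v2=4 v3=-2
Collision at t=1/2: particles 2 and 3 swap velocities; positions: p0=3 p1=11 p2=13 p3=13; velocities now: v0=0 v1=-4 v2=-2 v3=4
Collision at t=5/2: particles 0 and 1 swap velocities; positions: p0=3 p1=3 p2=9 p3=21; velocities now: v0=-4 v1=0 v2=-2 v3=4
Collision at t=11/2: particles 1 and 2 swap velocities; positions: p0=-9 p1=3 p2=3 p3=33; velocities now: v0=-4 v1=-2 v2=0 v3=4

Answer: 1,2 2,3 0,1 1,2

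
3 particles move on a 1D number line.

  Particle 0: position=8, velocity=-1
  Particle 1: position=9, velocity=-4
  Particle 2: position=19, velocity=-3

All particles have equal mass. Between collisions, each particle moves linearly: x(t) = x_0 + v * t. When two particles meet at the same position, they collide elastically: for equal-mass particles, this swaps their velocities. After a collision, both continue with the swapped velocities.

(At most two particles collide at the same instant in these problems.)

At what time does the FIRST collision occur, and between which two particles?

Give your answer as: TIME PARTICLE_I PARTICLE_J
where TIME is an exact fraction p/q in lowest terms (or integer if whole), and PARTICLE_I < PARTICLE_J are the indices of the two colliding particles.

Answer: 1/3 0 1

Derivation:
Pair (0,1): pos 8,9 vel -1,-4 -> gap=1, closing at 3/unit, collide at t=1/3
Pair (1,2): pos 9,19 vel -4,-3 -> not approaching (rel speed -1 <= 0)
Earliest collision: t=1/3 between 0 and 1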